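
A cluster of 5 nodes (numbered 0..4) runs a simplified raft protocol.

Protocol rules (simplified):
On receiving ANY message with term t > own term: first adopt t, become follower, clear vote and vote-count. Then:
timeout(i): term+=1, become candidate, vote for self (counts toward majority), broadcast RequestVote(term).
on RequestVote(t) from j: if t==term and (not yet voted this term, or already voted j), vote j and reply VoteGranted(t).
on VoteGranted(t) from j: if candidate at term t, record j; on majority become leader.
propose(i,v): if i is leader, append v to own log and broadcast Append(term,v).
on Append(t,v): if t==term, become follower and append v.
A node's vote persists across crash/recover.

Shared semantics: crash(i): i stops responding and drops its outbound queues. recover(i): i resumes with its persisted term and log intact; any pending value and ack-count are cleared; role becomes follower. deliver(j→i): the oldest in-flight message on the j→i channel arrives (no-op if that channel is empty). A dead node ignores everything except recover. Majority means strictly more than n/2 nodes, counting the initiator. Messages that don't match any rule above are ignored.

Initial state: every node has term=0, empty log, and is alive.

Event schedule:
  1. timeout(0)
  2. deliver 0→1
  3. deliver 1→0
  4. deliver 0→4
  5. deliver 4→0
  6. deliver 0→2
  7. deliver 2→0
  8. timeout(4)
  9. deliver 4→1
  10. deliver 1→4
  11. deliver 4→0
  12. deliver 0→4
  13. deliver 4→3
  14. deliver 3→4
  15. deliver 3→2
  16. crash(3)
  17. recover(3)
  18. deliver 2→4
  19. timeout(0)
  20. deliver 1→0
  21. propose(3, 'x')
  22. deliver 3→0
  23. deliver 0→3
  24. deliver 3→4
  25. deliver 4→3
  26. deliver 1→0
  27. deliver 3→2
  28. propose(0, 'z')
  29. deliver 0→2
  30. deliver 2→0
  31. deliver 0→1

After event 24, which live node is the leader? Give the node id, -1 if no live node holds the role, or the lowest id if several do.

4

[1] timeout(0) → N0(cand t1 [-])
[2] deliver 0→1 → N1(foll t1 [-])
[3] deliver 1→0 → ∅
[4] deliver 0→4 → N4(foll t1 [-])
[5] deliver 4→0 → N0(lead t1 [-])
[6] deliver 0→2 → N2(foll t1 [-])
[7] deliver 2→0 → ∅
[8] timeout(4) → N4(cand t2 [-])
[9] deliver 4→1 → N1(foll t2 [-])
[10] deliver 1→4 → ∅
[11] deliver 4→0 → N0(foll t2 [-])
[12] deliver 0→4 → N4(lead t2 [-])
[13] deliver 4→3 → N3(foll t2 [-])
[14] deliver 3→4 → ∅
[15] deliver 3→2 → ∅
[16] crash(3) → N3(✗foll t2 [-])
[17] recover(3) → N3(foll t2 [-])
[18] deliver 2→4 → ∅
[19] timeout(0) → N0(cand t3 [-])
[20] deliver 1→0 → ∅
[21] propose(3,'x') → ∅
[22] deliver 3→0 → ∅
[23] deliver 0→3 → ∅
[24] deliver 3→4 → ∅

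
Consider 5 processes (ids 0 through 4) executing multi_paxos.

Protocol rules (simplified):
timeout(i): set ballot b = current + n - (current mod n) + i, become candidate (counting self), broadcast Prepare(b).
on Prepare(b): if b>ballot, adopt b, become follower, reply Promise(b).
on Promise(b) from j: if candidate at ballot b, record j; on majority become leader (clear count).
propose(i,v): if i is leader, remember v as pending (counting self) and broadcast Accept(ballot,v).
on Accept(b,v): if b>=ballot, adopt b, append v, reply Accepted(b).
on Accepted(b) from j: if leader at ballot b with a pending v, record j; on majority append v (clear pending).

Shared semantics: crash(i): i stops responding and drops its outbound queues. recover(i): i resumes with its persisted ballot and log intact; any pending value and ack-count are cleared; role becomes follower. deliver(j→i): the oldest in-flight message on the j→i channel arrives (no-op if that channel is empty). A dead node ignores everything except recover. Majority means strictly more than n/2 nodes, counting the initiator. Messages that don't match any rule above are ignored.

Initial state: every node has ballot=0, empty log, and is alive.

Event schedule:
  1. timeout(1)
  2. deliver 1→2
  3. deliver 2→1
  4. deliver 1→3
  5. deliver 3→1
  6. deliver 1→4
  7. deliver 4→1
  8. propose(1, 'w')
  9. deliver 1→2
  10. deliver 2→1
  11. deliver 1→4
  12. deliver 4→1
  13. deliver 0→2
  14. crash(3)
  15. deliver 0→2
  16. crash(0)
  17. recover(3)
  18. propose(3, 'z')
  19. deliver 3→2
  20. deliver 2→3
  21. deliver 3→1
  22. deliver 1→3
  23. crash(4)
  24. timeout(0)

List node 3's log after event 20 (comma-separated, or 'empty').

e1 timeout(1): 1[cand,b=6,-]
e2 deliver 1→2: 2[foll,b=6,-]
e3 deliver 2→1: ·
e4 deliver 1→3: 3[foll,b=6,-]
e5 deliver 3→1: 1[lead,b=6,-]
e6 deliver 1→4: 4[foll,b=6,-]
e7 deliver 4→1: ·
e8 propose(1,'w'): ·
e9 deliver 1→2: 2[foll,b=6,w]
e10 deliver 2→1: ·
e11 deliver 1→4: 4[foll,b=6,w]
e12 deliver 4→1: 1[lead,b=6,w]
e13 deliver 0→2: ·
e14 crash(3): 3[✗foll,b=6,-]
e15 deliver 0→2: ·
e16 crash(0): 0[✗foll,b=0,-]
e17 recover(3): 3[foll,b=6,-]
e18 propose(3,'z'): ·
e19 deliver 3→2: ·
e20 deliver 2→3: ·

empty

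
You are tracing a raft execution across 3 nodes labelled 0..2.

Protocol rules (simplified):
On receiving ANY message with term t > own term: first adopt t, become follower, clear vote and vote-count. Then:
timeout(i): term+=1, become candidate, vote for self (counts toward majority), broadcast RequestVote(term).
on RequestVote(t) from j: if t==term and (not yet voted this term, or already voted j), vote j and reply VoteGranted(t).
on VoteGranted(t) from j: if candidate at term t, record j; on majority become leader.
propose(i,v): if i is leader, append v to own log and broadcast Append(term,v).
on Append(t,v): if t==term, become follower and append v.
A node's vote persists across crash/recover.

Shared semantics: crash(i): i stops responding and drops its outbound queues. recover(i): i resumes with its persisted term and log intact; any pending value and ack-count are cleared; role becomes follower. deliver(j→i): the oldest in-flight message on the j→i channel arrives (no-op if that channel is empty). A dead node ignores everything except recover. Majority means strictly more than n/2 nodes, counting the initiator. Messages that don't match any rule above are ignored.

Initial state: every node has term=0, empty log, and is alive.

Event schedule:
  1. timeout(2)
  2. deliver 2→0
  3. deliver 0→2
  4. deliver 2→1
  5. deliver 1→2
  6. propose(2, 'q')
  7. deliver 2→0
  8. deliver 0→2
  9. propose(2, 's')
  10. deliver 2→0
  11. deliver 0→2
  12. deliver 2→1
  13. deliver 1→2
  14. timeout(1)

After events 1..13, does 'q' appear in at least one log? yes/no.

e1 timeout(2): 2[cand,t=1,-]
e2 deliver 2→0: 0[foll,t=1,-]
e3 deliver 0→2: 2[lead,t=1,-]
e4 deliver 2→1: 1[foll,t=1,-]
e5 deliver 1→2: ·
e6 propose(2,'q'): 2[lead,t=1,q]
e7 deliver 2→0: 0[foll,t=1,q]
e8 deliver 0→2: ·
e9 propose(2,'s'): 2[lead,t=1,q,s]
e10 deliver 2→0: 0[foll,t=1,q,s]
e11 deliver 0→2: ·
e12 deliver 2→1: 1[foll,t=1,q]
e13 deliver 1→2: ·

yes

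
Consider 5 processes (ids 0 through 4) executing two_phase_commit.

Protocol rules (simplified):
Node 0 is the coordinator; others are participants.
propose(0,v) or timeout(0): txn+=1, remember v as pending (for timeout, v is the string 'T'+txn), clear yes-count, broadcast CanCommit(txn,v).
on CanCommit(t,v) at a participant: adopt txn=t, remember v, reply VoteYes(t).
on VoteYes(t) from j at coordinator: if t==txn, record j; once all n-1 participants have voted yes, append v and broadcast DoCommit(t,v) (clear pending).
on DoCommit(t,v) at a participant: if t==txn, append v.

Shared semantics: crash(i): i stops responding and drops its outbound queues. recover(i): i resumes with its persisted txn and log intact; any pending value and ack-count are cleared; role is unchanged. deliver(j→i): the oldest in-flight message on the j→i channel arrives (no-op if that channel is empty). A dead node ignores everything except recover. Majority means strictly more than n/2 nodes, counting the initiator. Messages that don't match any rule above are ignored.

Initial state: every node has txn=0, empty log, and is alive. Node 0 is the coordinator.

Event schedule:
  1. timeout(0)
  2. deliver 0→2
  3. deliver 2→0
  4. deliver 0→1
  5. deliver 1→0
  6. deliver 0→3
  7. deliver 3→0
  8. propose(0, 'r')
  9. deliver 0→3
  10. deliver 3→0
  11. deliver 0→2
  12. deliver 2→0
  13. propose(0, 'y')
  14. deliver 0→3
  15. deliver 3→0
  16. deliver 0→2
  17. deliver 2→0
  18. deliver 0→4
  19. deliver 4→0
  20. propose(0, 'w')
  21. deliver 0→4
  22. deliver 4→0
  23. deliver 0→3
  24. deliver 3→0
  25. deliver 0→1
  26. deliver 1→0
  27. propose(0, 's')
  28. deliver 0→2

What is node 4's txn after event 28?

2

e1 timeout(0): 0[coor,t=1,-]
e2 deliver 0→2: 2[part,t=1,-]
e3 deliver 2→0: ·
e4 deliver 0→1: 1[part,t=1,-]
e5 deliver 1→0: ·
e6 deliver 0→3: 3[part,t=1,-]
e7 deliver 3→0: ·
e8 propose(0,'r'): 0[coor,t=2,-]
e9 deliver 0→3: 3[part,t=2,-]
e10 deliver 3→0: ·
e11 deliver 0→2: 2[part,t=2,-]
e12 deliver 2→0: ·
e13 propose(0,'y'): 0[coor,t=3,-]
e14 deliver 0→3: 3[part,t=3,-]
e15 deliver 3→0: ·
e16 deliver 0→2: 2[part,t=3,-]
e17 deliver 2→0: ·
e18 deliver 0→4: 4[part,t=1,-]
e19 deliver 4→0: ·
e20 propose(0,'w'): 0[coor,t=4,-]
e21 deliver 0→4: 4[part,t=2,-]
e22 deliver 4→0: ·
e23 deliver 0→3: 3[part,t=4,-]
e24 deliver 3→0: ·
e25 deliver 0→1: 1[part,t=2,-]
e26 deliver 1→0: ·
e27 propose(0,'s'): 0[coor,t=5,-]
e28 deliver 0→2: 2[part,t=4,-]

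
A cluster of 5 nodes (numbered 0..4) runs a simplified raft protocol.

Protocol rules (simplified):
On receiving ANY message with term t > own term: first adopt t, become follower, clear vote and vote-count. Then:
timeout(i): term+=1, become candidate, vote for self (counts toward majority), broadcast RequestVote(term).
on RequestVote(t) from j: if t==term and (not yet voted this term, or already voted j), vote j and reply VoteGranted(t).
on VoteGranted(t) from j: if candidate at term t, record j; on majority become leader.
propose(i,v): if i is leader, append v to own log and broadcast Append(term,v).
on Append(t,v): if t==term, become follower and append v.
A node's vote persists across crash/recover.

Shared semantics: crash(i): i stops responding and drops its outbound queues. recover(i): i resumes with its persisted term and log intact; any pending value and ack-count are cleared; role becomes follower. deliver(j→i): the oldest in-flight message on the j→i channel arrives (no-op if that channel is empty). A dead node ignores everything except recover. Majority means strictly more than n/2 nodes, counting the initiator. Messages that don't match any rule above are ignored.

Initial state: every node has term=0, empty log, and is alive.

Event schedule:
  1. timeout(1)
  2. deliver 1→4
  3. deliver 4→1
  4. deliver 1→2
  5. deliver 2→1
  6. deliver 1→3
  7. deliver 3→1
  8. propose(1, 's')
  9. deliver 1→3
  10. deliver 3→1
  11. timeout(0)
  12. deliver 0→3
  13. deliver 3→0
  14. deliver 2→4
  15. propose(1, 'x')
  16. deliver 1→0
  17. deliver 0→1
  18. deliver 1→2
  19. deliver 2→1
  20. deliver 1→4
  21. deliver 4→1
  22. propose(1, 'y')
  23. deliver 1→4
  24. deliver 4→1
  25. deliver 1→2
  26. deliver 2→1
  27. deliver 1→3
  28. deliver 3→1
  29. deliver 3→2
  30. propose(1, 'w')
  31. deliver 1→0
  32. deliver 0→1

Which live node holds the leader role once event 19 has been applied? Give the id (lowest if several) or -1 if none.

step 1 timeout(1): 1={cand,t=1,log=-}
step 2 deliver 1→4: 4={foll,t=1,log=-}
step 3 deliver 4→1: —
step 4 deliver 1→2: 2={foll,t=1,log=-}
step 5 deliver 2→1: 1={lead,t=1,log=-}
step 6 deliver 1→3: 3={foll,t=1,log=-}
step 7 deliver 3→1: —
step 8 propose(1,'s'): 1={lead,t=1,log=s}
step 9 deliver 1→3: 3={foll,t=1,log=s}
step 10 deliver 3→1: —
step 11 timeout(0): 0={cand,t=1,log=-}
step 12 deliver 0→3: —
step 13 deliver 3→0: —
step 14 deliver 2→4: —
step 15 propose(1,'x'): 1={lead,t=1,log=s,x}
step 16 deliver 1→0: —
step 17 deliver 0→1: —
step 18 deliver 1→2: 2={foll,t=1,log=s}
step 19 deliver 2→1: —

1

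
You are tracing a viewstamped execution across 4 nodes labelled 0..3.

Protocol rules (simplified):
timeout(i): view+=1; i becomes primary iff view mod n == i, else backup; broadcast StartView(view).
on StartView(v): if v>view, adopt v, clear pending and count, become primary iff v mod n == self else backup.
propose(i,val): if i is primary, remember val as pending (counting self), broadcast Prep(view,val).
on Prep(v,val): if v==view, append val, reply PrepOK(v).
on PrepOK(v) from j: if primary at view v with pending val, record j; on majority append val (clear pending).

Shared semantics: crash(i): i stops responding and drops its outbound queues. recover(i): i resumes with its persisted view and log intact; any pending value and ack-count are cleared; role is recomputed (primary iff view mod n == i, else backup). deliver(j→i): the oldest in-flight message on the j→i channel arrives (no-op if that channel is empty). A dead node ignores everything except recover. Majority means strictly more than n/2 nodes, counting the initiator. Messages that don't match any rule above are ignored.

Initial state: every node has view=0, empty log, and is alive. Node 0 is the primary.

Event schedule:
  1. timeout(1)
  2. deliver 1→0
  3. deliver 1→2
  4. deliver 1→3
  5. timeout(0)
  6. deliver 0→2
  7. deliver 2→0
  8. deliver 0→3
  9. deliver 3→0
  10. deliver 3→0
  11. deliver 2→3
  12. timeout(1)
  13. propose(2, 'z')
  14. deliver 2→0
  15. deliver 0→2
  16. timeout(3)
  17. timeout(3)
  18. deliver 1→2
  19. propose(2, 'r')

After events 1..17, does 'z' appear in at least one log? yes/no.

[1] timeout(1) → N1(prim v1 [-])
[2] deliver 1→0 → N0(back v1 [-])
[3] deliver 1→2 → N2(back v1 [-])
[4] deliver 1→3 → N3(back v1 [-])
[5] timeout(0) → N0(back v2 [-])
[6] deliver 0→2 → N2(prim v2 [-])
[7] deliver 2→0 → ∅
[8] deliver 0→3 → N3(back v2 [-])
[9] deliver 3→0 → ∅
[10] deliver 3→0 → ∅
[11] deliver 2→3 → ∅
[12] timeout(1) → N1(back v2 [-])
[13] propose(2,'z') → ∅
[14] deliver 2→0 → N0(back v2 [z])
[15] deliver 0→2 → ∅
[16] timeout(3) → N3(prim v3 [-])
[17] timeout(3) → N3(back v4 [-])

yes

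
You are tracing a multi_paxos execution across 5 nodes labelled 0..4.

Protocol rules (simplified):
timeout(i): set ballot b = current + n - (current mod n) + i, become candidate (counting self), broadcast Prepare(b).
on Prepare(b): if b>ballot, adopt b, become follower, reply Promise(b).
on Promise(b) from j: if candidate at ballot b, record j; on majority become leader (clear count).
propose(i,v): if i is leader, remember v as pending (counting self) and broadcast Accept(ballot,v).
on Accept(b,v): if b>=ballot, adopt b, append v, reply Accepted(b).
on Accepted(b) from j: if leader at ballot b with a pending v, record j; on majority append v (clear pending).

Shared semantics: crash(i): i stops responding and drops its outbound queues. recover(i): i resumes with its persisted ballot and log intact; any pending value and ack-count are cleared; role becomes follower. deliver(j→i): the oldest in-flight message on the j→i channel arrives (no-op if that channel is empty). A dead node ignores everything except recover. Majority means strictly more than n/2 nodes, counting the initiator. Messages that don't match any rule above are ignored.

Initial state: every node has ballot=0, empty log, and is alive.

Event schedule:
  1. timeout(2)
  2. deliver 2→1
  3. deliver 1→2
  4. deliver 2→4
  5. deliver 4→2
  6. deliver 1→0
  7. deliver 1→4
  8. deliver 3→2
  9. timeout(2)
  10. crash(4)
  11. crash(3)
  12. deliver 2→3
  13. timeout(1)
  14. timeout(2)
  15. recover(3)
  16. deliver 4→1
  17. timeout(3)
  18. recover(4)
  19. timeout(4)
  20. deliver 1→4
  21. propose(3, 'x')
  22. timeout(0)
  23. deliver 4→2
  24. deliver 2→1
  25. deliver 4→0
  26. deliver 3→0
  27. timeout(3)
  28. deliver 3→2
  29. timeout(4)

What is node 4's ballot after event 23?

14

after 1 — timeout(2): n2:cand/b7/[-]
after 2 — deliver 2→1: n1:foll/b7/[-]
after 3 — deliver 1→2: ·
after 4 — deliver 2→4: n4:foll/b7/[-]
after 5 — deliver 4→2: n2:lead/b7/[-]
after 6 — deliver 1→0: ·
after 7 — deliver 1→4: ·
after 8 — deliver 3→2: ·
after 9 — timeout(2): n2:cand/b12/[-]
after 10 — crash(4): n4:✗foll/b7/[-]
after 11 — crash(3): n3:✗foll/b0/[-]
after 12 — deliver 2→3: ·
after 13 — timeout(1): n1:cand/b11/[-]
after 14 — timeout(2): n2:cand/b17/[-]
after 15 — recover(3): n3:foll/b0/[-]
after 16 — deliver 4→1: ·
after 17 — timeout(3): n3:cand/b8/[-]
after 18 — recover(4): n4:foll/b7/[-]
after 19 — timeout(4): n4:cand/b14/[-]
after 20 — deliver 1→4: ·
after 21 — propose(3,'x'): ·
after 22 — timeout(0): n0:cand/b5/[-]
after 23 — deliver 4→2: ·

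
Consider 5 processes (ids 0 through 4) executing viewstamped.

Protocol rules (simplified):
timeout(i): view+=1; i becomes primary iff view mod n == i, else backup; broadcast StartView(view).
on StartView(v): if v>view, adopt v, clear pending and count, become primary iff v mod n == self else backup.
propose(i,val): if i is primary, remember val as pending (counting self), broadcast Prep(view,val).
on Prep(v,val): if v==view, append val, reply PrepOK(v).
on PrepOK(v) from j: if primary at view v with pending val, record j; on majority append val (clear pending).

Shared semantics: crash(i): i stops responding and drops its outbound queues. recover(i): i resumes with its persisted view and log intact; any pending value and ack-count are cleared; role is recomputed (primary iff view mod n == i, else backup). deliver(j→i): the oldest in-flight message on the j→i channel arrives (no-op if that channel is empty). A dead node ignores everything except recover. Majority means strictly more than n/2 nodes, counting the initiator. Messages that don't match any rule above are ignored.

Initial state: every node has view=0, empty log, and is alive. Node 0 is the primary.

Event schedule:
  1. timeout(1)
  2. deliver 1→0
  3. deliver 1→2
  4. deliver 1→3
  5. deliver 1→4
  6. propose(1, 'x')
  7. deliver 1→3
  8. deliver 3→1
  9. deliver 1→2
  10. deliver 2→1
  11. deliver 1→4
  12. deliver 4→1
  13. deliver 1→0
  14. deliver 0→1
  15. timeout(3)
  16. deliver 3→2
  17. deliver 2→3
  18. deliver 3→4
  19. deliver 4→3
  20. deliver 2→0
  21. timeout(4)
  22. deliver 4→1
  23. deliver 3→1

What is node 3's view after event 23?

2

after 1 — timeout(1): n1:prim/v1/[-]
after 2 — deliver 1→0: n0:back/v1/[-]
after 3 — deliver 1→2: n2:back/v1/[-]
after 4 — deliver 1→3: n3:back/v1/[-]
after 5 — deliver 1→4: n4:back/v1/[-]
after 6 — propose(1,'x'): ·
after 7 — deliver 1→3: n3:back/v1/[x]
after 8 — deliver 3→1: ·
after 9 — deliver 1→2: n2:back/v1/[x]
after 10 — deliver 2→1: n1:prim/v1/[x]
after 11 — deliver 1→4: n4:back/v1/[x]
after 12 — deliver 4→1: ·
after 13 — deliver 1→0: n0:back/v1/[x]
after 14 — deliver 0→1: ·
after 15 — timeout(3): n3:back/v2/[x]
after 16 — deliver 3→2: n2:prim/v2/[x]
after 17 — deliver 2→3: ·
after 18 — deliver 3→4: n4:back/v2/[x]
after 19 — deliver 4→3: ·
after 20 — deliver 2→0: ·
after 21 — timeout(4): n4:back/v3/[x]
after 22 — deliver 4→1: n1:back/v3/[x]
after 23 — deliver 3→1: ·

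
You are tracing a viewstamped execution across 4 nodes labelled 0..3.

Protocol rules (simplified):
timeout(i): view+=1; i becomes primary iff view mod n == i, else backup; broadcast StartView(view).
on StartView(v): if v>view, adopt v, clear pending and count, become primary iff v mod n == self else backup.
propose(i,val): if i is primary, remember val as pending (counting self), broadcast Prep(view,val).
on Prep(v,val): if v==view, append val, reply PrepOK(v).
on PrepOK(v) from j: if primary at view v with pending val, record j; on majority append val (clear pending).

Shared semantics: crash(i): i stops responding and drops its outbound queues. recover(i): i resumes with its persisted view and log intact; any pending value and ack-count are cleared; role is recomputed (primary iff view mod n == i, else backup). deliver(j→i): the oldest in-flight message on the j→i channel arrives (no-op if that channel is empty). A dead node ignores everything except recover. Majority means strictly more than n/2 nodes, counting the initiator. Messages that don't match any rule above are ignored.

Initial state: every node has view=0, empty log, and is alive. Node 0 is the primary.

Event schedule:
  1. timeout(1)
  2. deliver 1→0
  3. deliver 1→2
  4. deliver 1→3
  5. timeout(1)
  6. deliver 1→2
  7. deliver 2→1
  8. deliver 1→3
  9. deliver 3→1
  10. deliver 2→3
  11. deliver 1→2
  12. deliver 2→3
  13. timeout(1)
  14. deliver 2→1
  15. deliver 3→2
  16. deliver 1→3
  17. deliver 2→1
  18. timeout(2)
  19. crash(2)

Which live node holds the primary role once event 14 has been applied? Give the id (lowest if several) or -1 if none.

2

[1] timeout(1) → N1(prim v1 [-])
[2] deliver 1→0 → N0(back v1 [-])
[3] deliver 1→2 → N2(back v1 [-])
[4] deliver 1→3 → N3(back v1 [-])
[5] timeout(1) → N1(back v2 [-])
[6] deliver 1→2 → N2(prim v2 [-])
[7] deliver 2→1 → ∅
[8] deliver 1→3 → N3(back v2 [-])
[9] deliver 3→1 → ∅
[10] deliver 2→3 → ∅
[11] deliver 1→2 → ∅
[12] deliver 2→3 → ∅
[13] timeout(1) → N1(back v3 [-])
[14] deliver 2→1 → ∅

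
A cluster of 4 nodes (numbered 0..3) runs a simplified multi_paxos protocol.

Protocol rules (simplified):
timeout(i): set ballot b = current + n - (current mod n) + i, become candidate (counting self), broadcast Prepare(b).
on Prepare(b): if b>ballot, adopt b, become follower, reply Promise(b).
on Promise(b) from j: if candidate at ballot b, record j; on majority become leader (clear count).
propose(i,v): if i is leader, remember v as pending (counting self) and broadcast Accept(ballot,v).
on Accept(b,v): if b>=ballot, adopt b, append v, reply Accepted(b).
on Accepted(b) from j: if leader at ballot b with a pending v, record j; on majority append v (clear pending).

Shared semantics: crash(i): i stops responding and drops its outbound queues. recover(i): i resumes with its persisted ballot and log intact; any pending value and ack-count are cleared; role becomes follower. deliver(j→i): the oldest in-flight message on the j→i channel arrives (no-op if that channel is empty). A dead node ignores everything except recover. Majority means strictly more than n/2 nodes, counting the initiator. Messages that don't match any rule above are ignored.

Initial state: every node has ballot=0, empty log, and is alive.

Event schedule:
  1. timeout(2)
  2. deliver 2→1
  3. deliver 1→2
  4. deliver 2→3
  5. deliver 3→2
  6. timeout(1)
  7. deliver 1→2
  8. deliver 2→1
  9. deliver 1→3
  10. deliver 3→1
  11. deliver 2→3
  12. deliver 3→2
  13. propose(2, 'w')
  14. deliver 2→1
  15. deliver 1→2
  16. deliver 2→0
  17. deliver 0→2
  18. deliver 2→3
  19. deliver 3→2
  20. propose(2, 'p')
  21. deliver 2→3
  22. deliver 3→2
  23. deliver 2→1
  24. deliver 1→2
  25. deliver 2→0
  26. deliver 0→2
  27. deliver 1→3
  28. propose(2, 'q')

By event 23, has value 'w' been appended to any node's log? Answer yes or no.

[1] timeout(2) → N2(cand b6 [-])
[2] deliver 2→1 → N1(foll b6 [-])
[3] deliver 1→2 → ∅
[4] deliver 2→3 → N3(foll b6 [-])
[5] deliver 3→2 → N2(lead b6 [-])
[6] timeout(1) → N1(cand b9 [-])
[7] deliver 1→2 → N2(foll b9 [-])
[8] deliver 2→1 → ∅
[9] deliver 1→3 → N3(foll b9 [-])
[10] deliver 3→1 → N1(lead b9 [-])
[11] deliver 2→3 → ∅
[12] deliver 3→2 → ∅
[13] propose(2,'w') → ∅
[14] deliver 2→1 → ∅
[15] deliver 1→2 → ∅
[16] deliver 2→0 → N0(foll b6 [-])
[17] deliver 0→2 → ∅
[18] deliver 2→3 → ∅
[19] deliver 3→2 → ∅
[20] propose(2,'p') → ∅
[21] deliver 2→3 → ∅
[22] deliver 3→2 → ∅
[23] deliver 2→1 → ∅

no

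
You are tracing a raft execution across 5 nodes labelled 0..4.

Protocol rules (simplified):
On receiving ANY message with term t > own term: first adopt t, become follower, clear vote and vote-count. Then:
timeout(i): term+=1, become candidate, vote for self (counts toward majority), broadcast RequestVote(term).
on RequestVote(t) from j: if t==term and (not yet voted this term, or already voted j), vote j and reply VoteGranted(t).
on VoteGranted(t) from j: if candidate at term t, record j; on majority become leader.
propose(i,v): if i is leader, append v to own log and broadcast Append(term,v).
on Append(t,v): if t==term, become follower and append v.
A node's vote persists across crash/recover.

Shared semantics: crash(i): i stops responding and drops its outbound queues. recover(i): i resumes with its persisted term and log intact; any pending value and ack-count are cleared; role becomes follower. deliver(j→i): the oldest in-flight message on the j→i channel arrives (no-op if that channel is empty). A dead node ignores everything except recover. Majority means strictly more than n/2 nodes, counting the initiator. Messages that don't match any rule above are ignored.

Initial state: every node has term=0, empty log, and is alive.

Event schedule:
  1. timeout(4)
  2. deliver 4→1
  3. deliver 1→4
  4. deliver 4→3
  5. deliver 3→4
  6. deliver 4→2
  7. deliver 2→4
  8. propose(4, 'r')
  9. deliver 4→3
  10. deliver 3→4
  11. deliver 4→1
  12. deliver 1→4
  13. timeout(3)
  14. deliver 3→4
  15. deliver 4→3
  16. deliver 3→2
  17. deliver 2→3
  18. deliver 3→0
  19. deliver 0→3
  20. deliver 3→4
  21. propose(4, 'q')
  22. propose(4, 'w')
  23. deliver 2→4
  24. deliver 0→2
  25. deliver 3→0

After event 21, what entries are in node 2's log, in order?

empty

1. timeout(4):  <4:cand t1 ->
2. deliver 4→1:  <1:foll t1 ->
3. deliver 1→4:  nop
4. deliver 4→3:  <3:foll t1 ->
5. deliver 3→4:  <4:lead t1 ->
6. deliver 4→2:  <2:foll t1 ->
7. deliver 2→4:  nop
8. propose(4,'r'):  <4:lead t1 r>
9. deliver 4→3:  <3:foll t1 r>
10. deliver 3→4:  nop
11. deliver 4→1:  <1:foll t1 r>
12. deliver 1→4:  nop
13. timeout(3):  <3:cand t2 r>
14. deliver 3→4:  <4:foll t2 r>
15. deliver 4→3:  nop
16. deliver 3→2:  <2:foll t2 ->
17. deliver 2→3:  <3:lead t2 r>
18. deliver 3→0:  <0:foll t2 ->
19. deliver 0→3:  nop
20. deliver 3→4:  nop
21. propose(4,'q'):  nop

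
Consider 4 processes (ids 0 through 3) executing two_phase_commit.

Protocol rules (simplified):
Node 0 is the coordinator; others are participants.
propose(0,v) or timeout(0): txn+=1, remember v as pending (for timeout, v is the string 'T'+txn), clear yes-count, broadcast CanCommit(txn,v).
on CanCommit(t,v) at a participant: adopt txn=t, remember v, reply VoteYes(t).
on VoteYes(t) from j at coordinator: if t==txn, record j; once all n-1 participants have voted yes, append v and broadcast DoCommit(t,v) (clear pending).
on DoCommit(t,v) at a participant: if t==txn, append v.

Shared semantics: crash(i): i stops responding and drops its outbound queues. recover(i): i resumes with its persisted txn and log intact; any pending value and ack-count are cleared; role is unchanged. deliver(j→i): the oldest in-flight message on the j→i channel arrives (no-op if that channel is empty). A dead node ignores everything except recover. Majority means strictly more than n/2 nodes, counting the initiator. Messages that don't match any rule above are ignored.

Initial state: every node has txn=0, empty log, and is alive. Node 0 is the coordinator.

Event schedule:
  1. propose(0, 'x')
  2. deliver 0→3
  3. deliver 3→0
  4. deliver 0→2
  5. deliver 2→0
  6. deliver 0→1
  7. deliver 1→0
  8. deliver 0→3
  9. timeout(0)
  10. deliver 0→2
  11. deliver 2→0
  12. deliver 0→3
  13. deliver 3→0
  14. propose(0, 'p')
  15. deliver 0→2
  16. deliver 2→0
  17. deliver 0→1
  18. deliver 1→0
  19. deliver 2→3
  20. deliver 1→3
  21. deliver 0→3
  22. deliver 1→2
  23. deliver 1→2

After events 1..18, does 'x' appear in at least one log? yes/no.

[1] propose(0,'x') → N0(coor t1 [-])
[2] deliver 0→3 → N3(part t1 [-])
[3] deliver 3→0 → ∅
[4] deliver 0→2 → N2(part t1 [-])
[5] deliver 2→0 → ∅
[6] deliver 0→1 → N1(part t1 [-])
[7] deliver 1→0 → N0(coor t1 [x])
[8] deliver 0→3 → N3(part t1 [x])
[9] timeout(0) → N0(coor t2 [x])
[10] deliver 0→2 → N2(part t1 [x])
[11] deliver 2→0 → ∅
[12] deliver 0→3 → N3(part t2 [x])
[13] deliver 3→0 → ∅
[14] propose(0,'p') → N0(coor t3 [x])
[15] deliver 0→2 → N2(part t2 [x])
[16] deliver 2→0 → ∅
[17] deliver 0→1 → N1(part t1 [x])
[18] deliver 1→0 → ∅

yes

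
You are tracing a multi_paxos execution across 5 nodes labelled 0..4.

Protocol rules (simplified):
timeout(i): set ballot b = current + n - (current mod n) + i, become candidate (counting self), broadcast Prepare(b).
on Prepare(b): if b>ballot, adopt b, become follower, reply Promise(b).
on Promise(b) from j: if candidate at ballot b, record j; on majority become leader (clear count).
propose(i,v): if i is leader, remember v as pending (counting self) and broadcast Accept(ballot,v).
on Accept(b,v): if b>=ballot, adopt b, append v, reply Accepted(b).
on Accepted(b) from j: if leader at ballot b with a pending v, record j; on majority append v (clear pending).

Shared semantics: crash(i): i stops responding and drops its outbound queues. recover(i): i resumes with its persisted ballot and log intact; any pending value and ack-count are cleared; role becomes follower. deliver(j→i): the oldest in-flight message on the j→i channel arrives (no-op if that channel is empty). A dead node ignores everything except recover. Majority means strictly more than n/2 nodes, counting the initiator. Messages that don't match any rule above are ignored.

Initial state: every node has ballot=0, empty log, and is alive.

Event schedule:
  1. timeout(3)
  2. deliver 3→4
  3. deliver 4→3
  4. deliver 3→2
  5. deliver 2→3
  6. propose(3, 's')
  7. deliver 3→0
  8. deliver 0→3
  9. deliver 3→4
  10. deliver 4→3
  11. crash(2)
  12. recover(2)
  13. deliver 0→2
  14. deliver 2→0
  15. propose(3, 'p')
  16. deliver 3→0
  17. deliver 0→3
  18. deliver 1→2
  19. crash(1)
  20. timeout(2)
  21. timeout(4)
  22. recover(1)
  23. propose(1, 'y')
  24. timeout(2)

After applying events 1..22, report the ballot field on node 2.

12

step 1 timeout(3): 3={cand,b=8,log=-}
step 2 deliver 3→4: 4={foll,b=8,log=-}
step 3 deliver 4→3: —
step 4 deliver 3→2: 2={foll,b=8,log=-}
step 5 deliver 2→3: 3={lead,b=8,log=-}
step 6 propose(3,'s'): —
step 7 deliver 3→0: 0={foll,b=8,log=-}
step 8 deliver 0→3: —
step 9 deliver 3→4: 4={foll,b=8,log=s}
step 10 deliver 4→3: —
step 11 crash(2): 2={✗foll,b=8,log=-}
step 12 recover(2): 2={foll,b=8,log=-}
step 13 deliver 0→2: —
step 14 deliver 2→0: —
step 15 propose(3,'p'): —
step 16 deliver 3→0: 0={foll,b=8,log=s}
step 17 deliver 0→3: —
step 18 deliver 1→2: —
step 19 crash(1): 1={✗foll,b=0,log=-}
step 20 timeout(2): 2={cand,b=12,log=-}
step 21 timeout(4): 4={cand,b=14,log=s}
step 22 recover(1): 1={foll,b=0,log=-}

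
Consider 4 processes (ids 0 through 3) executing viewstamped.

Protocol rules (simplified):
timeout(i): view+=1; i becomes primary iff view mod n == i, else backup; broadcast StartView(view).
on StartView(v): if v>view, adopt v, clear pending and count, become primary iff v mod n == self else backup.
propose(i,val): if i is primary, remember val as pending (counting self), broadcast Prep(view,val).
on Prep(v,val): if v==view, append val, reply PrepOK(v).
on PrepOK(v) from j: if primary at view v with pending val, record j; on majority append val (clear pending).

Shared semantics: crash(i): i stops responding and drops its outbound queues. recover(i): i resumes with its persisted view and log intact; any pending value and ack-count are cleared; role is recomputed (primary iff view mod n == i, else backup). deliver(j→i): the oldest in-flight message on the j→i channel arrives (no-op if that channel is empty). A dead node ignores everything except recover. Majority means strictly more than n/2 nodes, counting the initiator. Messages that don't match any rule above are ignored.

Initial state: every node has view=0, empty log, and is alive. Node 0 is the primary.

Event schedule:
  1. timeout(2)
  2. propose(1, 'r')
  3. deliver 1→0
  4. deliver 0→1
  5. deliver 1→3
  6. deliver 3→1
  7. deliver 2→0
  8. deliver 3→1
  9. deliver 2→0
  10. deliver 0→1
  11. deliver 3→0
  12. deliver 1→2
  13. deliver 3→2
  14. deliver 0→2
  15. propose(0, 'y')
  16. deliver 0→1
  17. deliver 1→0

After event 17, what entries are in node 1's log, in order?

empty

1. timeout(2):  <2:back v1 ->
2. propose(1,'r'):  nop
3. deliver 1→0:  nop
4. deliver 0→1:  nop
5. deliver 1→3:  nop
6. deliver 3→1:  nop
7. deliver 2→0:  <0:back v1 ->
8. deliver 3→1:  nop
9. deliver 2→0:  nop
10. deliver 0→1:  nop
11. deliver 3→0:  nop
12. deliver 1→2:  nop
13. deliver 3→2:  nop
14. deliver 0→2:  nop
15. propose(0,'y'):  nop
16. deliver 0→1:  nop
17. deliver 1→0:  nop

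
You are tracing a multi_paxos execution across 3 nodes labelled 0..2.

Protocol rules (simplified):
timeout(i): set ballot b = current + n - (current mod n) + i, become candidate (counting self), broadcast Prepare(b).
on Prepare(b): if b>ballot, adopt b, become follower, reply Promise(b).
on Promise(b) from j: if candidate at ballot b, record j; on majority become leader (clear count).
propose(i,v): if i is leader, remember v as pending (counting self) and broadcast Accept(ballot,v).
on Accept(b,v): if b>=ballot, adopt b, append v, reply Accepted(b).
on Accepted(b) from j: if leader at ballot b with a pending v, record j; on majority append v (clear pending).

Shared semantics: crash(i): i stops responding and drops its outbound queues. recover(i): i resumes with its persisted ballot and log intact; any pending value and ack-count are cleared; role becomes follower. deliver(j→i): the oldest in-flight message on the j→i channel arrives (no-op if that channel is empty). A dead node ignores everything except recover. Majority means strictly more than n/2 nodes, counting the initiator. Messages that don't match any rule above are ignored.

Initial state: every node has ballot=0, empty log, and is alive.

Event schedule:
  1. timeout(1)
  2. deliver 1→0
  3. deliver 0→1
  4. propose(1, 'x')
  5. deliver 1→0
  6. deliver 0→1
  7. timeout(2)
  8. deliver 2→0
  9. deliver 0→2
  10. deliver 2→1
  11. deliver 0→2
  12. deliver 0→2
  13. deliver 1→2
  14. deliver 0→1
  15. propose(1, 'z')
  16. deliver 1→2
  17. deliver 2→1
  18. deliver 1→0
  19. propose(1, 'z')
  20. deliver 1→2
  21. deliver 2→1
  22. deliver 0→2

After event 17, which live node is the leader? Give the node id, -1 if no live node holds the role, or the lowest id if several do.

2

step 1 timeout(1): 1={cand,b=4,log=-}
step 2 deliver 1→0: 0={foll,b=4,log=-}
step 3 deliver 0→1: 1={lead,b=4,log=-}
step 4 propose(1,'x'): —
step 5 deliver 1→0: 0={foll,b=4,log=x}
step 6 deliver 0→1: 1={lead,b=4,log=x}
step 7 timeout(2): 2={cand,b=5,log=-}
step 8 deliver 2→0: 0={foll,b=5,log=x}
step 9 deliver 0→2: 2={lead,b=5,log=-}
step 10 deliver 2→1: 1={foll,b=5,log=x}
step 11 deliver 0→2: —
step 12 deliver 0→2: —
step 13 deliver 1→2: —
step 14 deliver 0→1: —
step 15 propose(1,'z'): —
step 16 deliver 1→2: —
step 17 deliver 2→1: —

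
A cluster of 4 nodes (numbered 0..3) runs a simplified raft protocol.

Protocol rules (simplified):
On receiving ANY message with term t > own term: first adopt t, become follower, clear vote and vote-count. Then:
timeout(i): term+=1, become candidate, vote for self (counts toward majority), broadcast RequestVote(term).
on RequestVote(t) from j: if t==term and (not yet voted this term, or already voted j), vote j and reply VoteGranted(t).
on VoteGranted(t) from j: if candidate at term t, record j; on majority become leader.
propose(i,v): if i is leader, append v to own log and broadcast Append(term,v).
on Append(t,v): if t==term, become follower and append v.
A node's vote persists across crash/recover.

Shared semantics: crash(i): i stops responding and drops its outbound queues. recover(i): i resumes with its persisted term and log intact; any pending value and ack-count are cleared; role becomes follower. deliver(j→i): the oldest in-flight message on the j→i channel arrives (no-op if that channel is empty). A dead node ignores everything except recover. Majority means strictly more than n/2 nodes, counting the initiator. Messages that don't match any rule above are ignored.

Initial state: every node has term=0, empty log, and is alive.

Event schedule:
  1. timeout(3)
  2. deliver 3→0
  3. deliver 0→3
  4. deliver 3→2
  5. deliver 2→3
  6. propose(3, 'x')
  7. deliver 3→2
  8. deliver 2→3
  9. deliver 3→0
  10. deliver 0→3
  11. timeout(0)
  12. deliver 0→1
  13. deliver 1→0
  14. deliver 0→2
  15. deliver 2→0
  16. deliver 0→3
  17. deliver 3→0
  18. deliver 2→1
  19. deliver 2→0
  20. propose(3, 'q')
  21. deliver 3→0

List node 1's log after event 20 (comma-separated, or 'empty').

step 1 timeout(3): 3={cand,t=1,log=-}
step 2 deliver 3→0: 0={foll,t=1,log=-}
step 3 deliver 0→3: —
step 4 deliver 3→2: 2={foll,t=1,log=-}
step 5 deliver 2→3: 3={lead,t=1,log=-}
step 6 propose(3,'x'): 3={lead,t=1,log=x}
step 7 deliver 3→2: 2={foll,t=1,log=x}
step 8 deliver 2→3: —
step 9 deliver 3→0: 0={foll,t=1,log=x}
step 10 deliver 0→3: —
step 11 timeout(0): 0={cand,t=2,log=x}
step 12 deliver 0→1: 1={foll,t=2,log=-}
step 13 deliver 1→0: —
step 14 deliver 0→2: 2={foll,t=2,log=x}
step 15 deliver 2→0: 0={lead,t=2,log=x}
step 16 deliver 0→3: 3={foll,t=2,log=x}
step 17 deliver 3→0: —
step 18 deliver 2→1: —
step 19 deliver 2→0: —
step 20 propose(3,'q'): —

empty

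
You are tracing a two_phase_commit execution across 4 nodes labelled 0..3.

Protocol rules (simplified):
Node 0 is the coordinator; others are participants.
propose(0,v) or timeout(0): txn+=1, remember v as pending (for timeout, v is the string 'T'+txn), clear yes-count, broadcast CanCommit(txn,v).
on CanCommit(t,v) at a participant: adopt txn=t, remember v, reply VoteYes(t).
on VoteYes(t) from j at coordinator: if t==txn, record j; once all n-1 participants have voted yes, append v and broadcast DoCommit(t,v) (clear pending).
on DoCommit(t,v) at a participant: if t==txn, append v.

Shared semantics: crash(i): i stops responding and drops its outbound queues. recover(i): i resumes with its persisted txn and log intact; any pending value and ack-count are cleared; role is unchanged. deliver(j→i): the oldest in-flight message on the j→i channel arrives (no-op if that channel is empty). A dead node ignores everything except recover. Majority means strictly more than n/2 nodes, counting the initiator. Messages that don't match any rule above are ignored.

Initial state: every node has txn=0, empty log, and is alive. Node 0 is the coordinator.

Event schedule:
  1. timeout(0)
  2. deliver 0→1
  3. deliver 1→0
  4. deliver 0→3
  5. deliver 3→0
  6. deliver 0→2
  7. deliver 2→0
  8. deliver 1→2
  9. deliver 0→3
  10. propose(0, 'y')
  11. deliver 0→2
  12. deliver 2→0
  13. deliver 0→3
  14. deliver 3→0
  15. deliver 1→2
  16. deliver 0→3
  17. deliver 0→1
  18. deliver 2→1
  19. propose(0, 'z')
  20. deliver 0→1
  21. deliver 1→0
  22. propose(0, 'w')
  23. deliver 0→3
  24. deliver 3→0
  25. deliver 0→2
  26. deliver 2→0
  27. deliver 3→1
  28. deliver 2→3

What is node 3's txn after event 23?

3

e1 timeout(0): 0[coor,t=1,-]
e2 deliver 0→1: 1[part,t=1,-]
e3 deliver 1→0: ·
e4 deliver 0→3: 3[part,t=1,-]
e5 deliver 3→0: ·
e6 deliver 0→2: 2[part,t=1,-]
e7 deliver 2→0: 0[coor,t=1,T1]
e8 deliver 1→2: ·
e9 deliver 0→3: 3[part,t=1,T1]
e10 propose(0,'y'): 0[coor,t=2,T1]
e11 deliver 0→2: 2[part,t=1,T1]
e12 deliver 2→0: ·
e13 deliver 0→3: 3[part,t=2,T1]
e14 deliver 3→0: ·
e15 deliver 1→2: ·
e16 deliver 0→3: ·
e17 deliver 0→1: 1[part,t=1,T1]
e18 deliver 2→1: ·
e19 propose(0,'z'): 0[coor,t=3,T1]
e20 deliver 0→1: 1[part,t=2,T1]
e21 deliver 1→0: ·
e22 propose(0,'w'): 0[coor,t=4,T1]
e23 deliver 0→3: 3[part,t=3,T1]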